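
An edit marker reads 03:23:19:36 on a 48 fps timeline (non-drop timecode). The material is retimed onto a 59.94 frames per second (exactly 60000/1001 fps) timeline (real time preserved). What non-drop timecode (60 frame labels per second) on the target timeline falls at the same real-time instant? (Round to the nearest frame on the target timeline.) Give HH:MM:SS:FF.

03:23:07:34

Source frame index: (3×3600 + 23×60 + 19) × 48 + 36 = 585588.
Real time: 585588 / (48) = 48799/4 s.
Target frame: (48799/4) × (60000/1001) = 731985000/1001 ≈ 731253.746 → 731254.
At 60 labels/s: frame 731254 → 03:23:07:34.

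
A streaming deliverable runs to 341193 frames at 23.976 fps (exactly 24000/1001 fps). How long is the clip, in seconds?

14230.591375 seconds

Running time = 341193 / (24000/1001) = 14230.591375 s.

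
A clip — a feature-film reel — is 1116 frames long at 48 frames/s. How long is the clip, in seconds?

23.25 seconds

Running time = 1116 / (48) = 23.25 s.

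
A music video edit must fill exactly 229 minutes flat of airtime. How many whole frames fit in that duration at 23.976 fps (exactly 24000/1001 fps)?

329430 frames

229 min = 13740 s.
Frames = 13740 × 24000/1001 = 329760000/1001 ≈ 329430.5694.
Complete frames: 329430.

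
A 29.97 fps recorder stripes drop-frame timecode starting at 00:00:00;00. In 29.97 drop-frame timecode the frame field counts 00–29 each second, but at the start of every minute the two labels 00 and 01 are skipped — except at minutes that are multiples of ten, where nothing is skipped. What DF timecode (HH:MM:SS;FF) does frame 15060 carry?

Each 10-minute DF block holds 10 × 60 × 30 − 9 × 2 = 17982 frames. 15060 ÷ 17982 → 0 full blocks, remainder 15060.
Within the partial block the first minute is 1800 frames and each further minute 1798, so 8 further minute boundaries passed. Total skipped labels = 18 × 0 + 2 × 8 = 16.
Non-drop label index = 15060 + 16 = 15076; at 30 labels/s that is 00:08:22:16, i.e. DF 00:08:22;16.

00:08:22;16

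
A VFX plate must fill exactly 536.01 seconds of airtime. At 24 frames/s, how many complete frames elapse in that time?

Frames = 536.01 × 24 = 321606/25 ≈ 12864.2400.
Complete frames: 12864.

12864 frames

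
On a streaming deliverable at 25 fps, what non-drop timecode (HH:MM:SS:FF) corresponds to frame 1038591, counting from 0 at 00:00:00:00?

11:32:23:16

1038591 ÷ 25 = 41543 full seconds, remainder 16 frames.
41543 s = 11 h 32 min 23 s.
Timecode: 11:32:23:16.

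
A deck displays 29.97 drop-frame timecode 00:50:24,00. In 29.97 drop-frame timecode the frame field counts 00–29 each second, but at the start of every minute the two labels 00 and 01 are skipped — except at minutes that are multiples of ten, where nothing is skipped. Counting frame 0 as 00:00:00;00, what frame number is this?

90630

As if non-drop at 30 labels/s: (0 × 3600 + 50 × 60 + 24) × 30 + 0 = 90720.
Minute boundaries passed: 50; those not divisible by 10: 50 − 5 = 45; dropped labels = 2 × 45 = 90.
Actual frame index = 90720 − 90 = 90630.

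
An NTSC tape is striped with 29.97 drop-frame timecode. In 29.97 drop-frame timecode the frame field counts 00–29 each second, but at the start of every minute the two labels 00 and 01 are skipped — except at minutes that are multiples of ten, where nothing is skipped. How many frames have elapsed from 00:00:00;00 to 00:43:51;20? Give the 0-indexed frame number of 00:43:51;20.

Complete 10-minute blocks: 4, each 17982 frames → 71928.
Remaining 3 whole minutes in the current block: 1800 + 2 × 1798 = 5396 frames.
Within the current minute: 51 × 30 + 20 − 2 = 1548 (labels ;00/;01 skipped at this minute). Total = 71928 + 5396 + 1548 = 78872.

78872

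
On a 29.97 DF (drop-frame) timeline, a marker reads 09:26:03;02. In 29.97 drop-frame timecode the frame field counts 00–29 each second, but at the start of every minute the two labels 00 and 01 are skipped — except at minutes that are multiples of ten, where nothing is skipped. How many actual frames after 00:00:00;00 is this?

Complete 10-minute blocks: 56, each 17982 frames → 1006992.
Remaining 6 whole minutes in the current block: 1800 + 5 × 1798 = 10790 frames.
Within the current minute: 3 × 30 + 2 − 2 = 90 (labels ;00/;01 skipped at this minute). Total = 1006992 + 10790 + 90 = 1017872.

1017872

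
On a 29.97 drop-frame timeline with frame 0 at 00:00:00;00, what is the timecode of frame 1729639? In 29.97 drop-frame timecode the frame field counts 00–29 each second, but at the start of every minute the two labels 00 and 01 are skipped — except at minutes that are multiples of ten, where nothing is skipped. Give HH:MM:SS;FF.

Each 10-minute DF block holds 10 × 60 × 30 − 9 × 2 = 17982 frames. 1729639 ÷ 17982 → 96 full blocks, remainder 3367.
Within the partial block the first minute is 1800 frames and each further minute 1798, so 1 further minute boundary passed. Total skipped labels = 18 × 96 + 2 × 1 = 1730.
Non-drop label index = 1729639 + 1730 = 1731369; at 30 labels/s that is 16:01:52:09, i.e. DF 16:01:52;09.

16:01:52;09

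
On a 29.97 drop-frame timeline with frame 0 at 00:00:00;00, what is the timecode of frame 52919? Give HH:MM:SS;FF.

Each 10-minute DF block holds 10 × 60 × 30 − 9 × 2 = 17982 frames. 52919 ÷ 17982 → 2 full blocks, remainder 16955.
Within the partial block the first minute is 1800 frames and each further minute 1798, so 9 further minute boundaries passed. Total skipped labels = 18 × 2 + 2 × 9 = 54.
Non-drop label index = 52919 + 54 = 52973; at 30 labels/s that is 00:29:25:23, i.e. DF 00:29:25;23.

00:29:25;23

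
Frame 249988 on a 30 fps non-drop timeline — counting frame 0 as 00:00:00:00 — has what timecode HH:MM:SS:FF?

02:18:52:28

249988 ÷ 30 = 8332 full seconds, remainder 28 frames.
8332 s = 2 h 18 min 52 s.
Timecode: 02:18:52:28.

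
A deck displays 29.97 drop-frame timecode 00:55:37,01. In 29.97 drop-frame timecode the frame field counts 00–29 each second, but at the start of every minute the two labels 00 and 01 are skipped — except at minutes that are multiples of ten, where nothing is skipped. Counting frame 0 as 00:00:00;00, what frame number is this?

Complete 10-minute blocks: 5, each 17982 frames → 89910.
Remaining 5 whole minutes in the current block: 1800 + 4 × 1798 = 8992 frames.
Within the current minute: 37 × 30 + 1 − 2 = 1109 (labels ;00/;01 skipped at this minute). Total = 89910 + 8992 + 1109 = 100011.

100011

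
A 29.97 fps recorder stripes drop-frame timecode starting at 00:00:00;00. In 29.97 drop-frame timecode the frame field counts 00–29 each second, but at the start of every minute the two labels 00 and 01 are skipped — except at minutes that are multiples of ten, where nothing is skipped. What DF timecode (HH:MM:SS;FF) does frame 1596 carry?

Ten DF minutes hold 17982 frames, so frame 1596 lies in block 0 (frames 0–17981) with 1596 frames into that block.
The block's first minute is 1800 frames and the rest 1798 each; 1596 frames reaches minute 0, so 0 × 18 + 0 × 2 = 0 labels have been skipped so far.
Adding those back, label number 1596 + 0 = 1596 at 30 labels/s is 53 s + 6 f = 0 h 0 min 53 s frame 6, i.e. 00:00:53;06.

00:00:53;06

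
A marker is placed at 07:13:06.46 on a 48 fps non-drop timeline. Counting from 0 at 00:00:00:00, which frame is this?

Total seconds to the label: (7 × 3600 + 13 × 60 + 6) = 25986.
Frame index = 25986 × 48 + 46 = 1247374.

1247374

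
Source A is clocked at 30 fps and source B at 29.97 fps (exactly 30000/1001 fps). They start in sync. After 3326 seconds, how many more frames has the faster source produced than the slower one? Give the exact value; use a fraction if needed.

99780/1001 frames

A emits 30 × 3326 = 99780 frames; B emits 30000/1001 × 3326 = 99780000/1001.
Difference = 99780/1001 frames (≈ 99.6803); B is behind A.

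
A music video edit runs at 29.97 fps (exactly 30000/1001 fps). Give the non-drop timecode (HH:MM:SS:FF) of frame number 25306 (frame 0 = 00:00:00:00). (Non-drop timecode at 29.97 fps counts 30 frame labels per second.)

25306 ÷ 30 = 843 full seconds, remainder 16 frames.
843 s = 0 h 14 min 3 s.
Timecode: 00:14:03:16.

00:14:03:16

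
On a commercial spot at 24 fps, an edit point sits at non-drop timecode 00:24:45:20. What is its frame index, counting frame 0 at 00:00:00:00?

frame 35660

Total seconds to the label: (0 × 3600 + 24 × 60 + 45) = 1485.
Frame index = 1485 × 24 + 20 = 35660.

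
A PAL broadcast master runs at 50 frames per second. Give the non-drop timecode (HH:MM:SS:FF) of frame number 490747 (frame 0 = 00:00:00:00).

02:43:34:47

490747 ÷ 50 = 9814 full seconds, remainder 47 frames.
9814 s = 2 h 43 min 34 s.
Timecode: 02:43:34:47.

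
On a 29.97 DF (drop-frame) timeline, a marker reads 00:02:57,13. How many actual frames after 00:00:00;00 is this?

Complete 10-minute blocks: 0, each 17982 frames → 0.
Remaining 2 whole minutes in the current block: 1800 + 1 × 1798 = 3598 frames.
Within the current minute: 57 × 30 + 13 − 2 = 1721 (labels ;00/;01 skipped at this minute). Total = 0 + 3598 + 1721 = 5319.

5319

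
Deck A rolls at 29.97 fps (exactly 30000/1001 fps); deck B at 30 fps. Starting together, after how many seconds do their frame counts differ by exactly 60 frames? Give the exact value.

2002 seconds

The gap grows by |30 − 30000/1001| = 30/1001 frames per second.
Time for a 60-frame gap: 60 ÷ (30/1001) = 2002 s.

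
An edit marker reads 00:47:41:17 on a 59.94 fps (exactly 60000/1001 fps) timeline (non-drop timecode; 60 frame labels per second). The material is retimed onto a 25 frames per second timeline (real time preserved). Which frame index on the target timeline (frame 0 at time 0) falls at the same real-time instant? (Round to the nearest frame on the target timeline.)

frame 71604

Source frame index: (0×3600 + 47×60 + 41) × 60 + 17 = 171677.
Real time: 171677 / (60000/1001) = 171848677/60000 s.
Target frame: (171848677/60000) × (25) = 171848677/2400 ≈ 71603.615 → 71604.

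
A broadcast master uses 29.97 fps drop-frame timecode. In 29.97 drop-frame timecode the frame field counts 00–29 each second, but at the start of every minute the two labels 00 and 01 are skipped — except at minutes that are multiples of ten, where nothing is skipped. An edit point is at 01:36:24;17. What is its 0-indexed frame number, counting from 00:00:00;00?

As if non-drop at 30 labels/s: (1 × 3600 + 36 × 60 + 24) × 30 + 17 = 173537.
Minute boundaries passed: 96; those not divisible by 10: 96 − 9 = 87; dropped labels = 2 × 87 = 174.
Actual frame index = 173537 − 174 = 173363.

173363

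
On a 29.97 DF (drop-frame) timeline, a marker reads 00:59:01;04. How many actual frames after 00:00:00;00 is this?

106126

Complete 10-minute blocks: 5, each 17982 frames → 89910.
Remaining 9 whole minutes in the current block: 1800 + 8 × 1798 = 16184 frames.
Within the current minute: 1 × 30 + 4 − 2 = 32 (labels ;00/;01 skipped at this minute). Total = 89910 + 16184 + 32 = 106126.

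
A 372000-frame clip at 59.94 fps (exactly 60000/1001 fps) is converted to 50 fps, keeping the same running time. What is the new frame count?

310310 frames

Target frames = source frames × (target rate / source rate) = 372000 × (50)/(60000/1001) = 372000 × 1001/1200 = 310310.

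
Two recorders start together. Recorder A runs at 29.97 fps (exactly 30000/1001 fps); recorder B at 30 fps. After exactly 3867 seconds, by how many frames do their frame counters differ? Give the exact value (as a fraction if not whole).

A emits 30000/1001 × 3867 = 116010000/1001 frames; B emits 30 × 3867 = 116010.
Difference = 116010/1001 frames (≈ 115.8941); B is ahead of A.

116010/1001 frames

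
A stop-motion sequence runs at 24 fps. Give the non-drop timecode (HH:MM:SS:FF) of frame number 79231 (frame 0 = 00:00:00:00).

79231 ÷ 24 = 3301 full seconds, remainder 7 frames.
3301 s = 0 h 55 min 1 s.
Timecode: 00:55:01:07.

00:55:01:07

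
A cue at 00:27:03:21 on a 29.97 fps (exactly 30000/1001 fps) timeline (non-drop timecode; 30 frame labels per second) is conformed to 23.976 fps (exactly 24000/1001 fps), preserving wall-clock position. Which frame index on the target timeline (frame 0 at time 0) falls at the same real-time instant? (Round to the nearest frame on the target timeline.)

frame 38969

Source frame index: (0×3600 + 27×60 + 3) × 30 + 21 = 48711.
Real time: 48711 / (30000/1001) = 16253237/10000 s.
Target frame: (16253237/10000) × (24000/1001) = 194844/5 ≈ 38968.800 → 38969.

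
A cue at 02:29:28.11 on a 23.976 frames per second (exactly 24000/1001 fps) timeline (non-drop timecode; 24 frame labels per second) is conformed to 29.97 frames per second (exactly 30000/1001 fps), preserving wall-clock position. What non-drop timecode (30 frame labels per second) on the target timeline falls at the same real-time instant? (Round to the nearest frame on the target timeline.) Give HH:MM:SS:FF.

02:29:28:14

Source frame index: (2×3600 + 29×60 + 28) × 24 + 11 = 215243.
Real time: 215243 / (24000/1001) = 215458243/24000 s.
Target frame: (215458243/24000) × (30000/1001) = 1076215/4 ≈ 269053.750 → 269054.
At 30 labels/s: frame 269054 → 02:29:28:14.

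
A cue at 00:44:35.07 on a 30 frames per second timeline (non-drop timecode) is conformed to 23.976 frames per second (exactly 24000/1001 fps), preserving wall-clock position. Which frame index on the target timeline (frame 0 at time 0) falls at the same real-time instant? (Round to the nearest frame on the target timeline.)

frame 64141

Source frame index: (0×3600 + 44×60 + 35) × 30 + 7 = 80257.
Real time: 80257 / (30) = 80257/30 s.
Target frame: (80257/30) × (24000/1001) = 64205600/1001 ≈ 64141.459 → 64141.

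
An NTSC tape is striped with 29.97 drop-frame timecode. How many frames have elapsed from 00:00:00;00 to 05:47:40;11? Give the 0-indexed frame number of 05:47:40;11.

625185

Complete 10-minute blocks: 34, each 17982 frames → 611388.
Remaining 7 whole minutes in the current block: 1800 + 6 × 1798 = 12588 frames.
Within the current minute: 40 × 30 + 11 − 2 = 1209 (labels ;00/;01 skipped at this minute). Total = 611388 + 12588 + 1209 = 625185.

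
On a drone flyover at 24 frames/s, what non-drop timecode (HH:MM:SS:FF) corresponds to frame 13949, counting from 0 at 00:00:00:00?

00:09:41:05

13949 ÷ 24 = 581 full seconds, remainder 5 frames.
581 s = 0 h 9 min 41 s.
Timecode: 00:09:41:05.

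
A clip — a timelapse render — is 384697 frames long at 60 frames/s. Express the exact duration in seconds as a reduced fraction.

Running time = 384697 ÷ (60) = 384697 × 1/60 = 384697/60 s.

384697/60 seconds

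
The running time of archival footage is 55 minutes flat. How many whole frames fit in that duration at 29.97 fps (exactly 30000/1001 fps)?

98901 frames

55 min = 3300 s.
Frames = 3300 × 30000/1001 = 9000000/91 ≈ 98901.0989.
Complete frames: 98901.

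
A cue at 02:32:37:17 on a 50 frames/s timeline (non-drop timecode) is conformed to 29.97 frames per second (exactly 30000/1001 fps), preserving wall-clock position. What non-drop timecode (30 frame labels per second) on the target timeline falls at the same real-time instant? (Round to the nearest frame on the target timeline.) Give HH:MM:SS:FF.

02:32:28:06

Source frame index: (2×3600 + 32×60 + 37) × 50 + 17 = 457867.
Real time: 457867 / (50) = 457867/50 s.
Target frame: (457867/50) × (30000/1001) = 274720200/1001 ≈ 274445.754 → 274446.
At 30 labels/s: frame 274446 → 02:32:28:06.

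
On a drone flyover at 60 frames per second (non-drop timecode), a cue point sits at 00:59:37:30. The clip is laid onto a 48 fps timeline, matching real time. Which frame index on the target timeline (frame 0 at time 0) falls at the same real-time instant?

frame 171720

Source frame index: (0×3600 + 59×60 + 37) × 60 + 30 = 214650.
Real time: 214650 / (60) = 7155/2 s.
Target frame: (7155/2) × (48) = 171720.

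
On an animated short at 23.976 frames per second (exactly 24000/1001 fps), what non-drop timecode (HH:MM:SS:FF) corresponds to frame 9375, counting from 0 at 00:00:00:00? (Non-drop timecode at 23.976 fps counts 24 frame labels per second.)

9375 ÷ 24 = 390 full seconds, remainder 15 frames.
390 s = 0 h 6 min 30 s.
Timecode: 00:06:30:15.

00:06:30:15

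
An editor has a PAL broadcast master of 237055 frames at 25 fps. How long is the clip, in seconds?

Running time = 237055 / (25) = 9482.2 s.

9482.2 seconds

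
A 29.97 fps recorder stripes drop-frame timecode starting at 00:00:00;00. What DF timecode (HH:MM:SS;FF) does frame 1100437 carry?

Ten DF minutes hold 17982 frames, so frame 1100437 lies in block 61 (frames 1096902–1114883) with 3535 frames into that block.
The block's first minute is 1800 frames and the rest 1798 each; 3535 frames reaches minute 1, so 61 × 18 + 1 × 2 = 1100 labels have been skipped so far.
Adding those back, label number 1100437 + 1100 = 1101537 at 30 labels/s is 36717 s + 27 f = 10 h 11 min 57 s frame 27, i.e. 10:11:57;27.

10:11:57;27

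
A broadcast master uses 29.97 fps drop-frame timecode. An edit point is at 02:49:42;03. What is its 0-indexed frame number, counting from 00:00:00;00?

305157

Complete 10-minute blocks: 16, each 17982 frames → 287712.
Remaining 9 whole minutes in the current block: 1800 + 8 × 1798 = 16184 frames.
Within the current minute: 42 × 30 + 3 − 2 = 1261 (labels ;00/;01 skipped at this minute). Total = 287712 + 16184 + 1261 = 305157.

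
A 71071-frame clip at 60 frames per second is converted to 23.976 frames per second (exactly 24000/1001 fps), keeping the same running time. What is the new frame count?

Target frames = source frames × (target rate / source rate) = 71071 × (24000/1001)/(60) = 71071 × 400/1001 = 28400.

28400 frames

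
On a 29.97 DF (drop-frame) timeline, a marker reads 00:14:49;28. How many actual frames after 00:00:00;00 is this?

26672

Complete 10-minute blocks: 1, each 17982 frames → 17982.
Remaining 4 whole minutes in the current block: 1800 + 3 × 1798 = 7194 frames.
Within the current minute: 49 × 30 + 28 − 2 = 1496 (labels ;00/;01 skipped at this minute). Total = 17982 + 7194 + 1496 = 26672.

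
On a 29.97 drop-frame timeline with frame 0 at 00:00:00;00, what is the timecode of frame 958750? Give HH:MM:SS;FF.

08:53:10;10

Ten DF minutes hold 17982 frames, so frame 958750 lies in block 53 (frames 953046–971027) with 5704 frames into that block.
The block's first minute is 1800 frames and the rest 1798 each; 5704 frames reaches minute 3, so 53 × 18 + 3 × 2 = 960 labels have been skipped so far.
Adding those back, label number 958750 + 960 = 959710 at 30 labels/s is 31990 s + 10 f = 8 h 53 min 10 s frame 10, i.e. 08:53:10;10.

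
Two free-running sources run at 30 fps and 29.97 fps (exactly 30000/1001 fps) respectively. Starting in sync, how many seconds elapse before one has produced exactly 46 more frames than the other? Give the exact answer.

23023/15 seconds

The gap grows by |30000/1001 − 30| = 30/1001 frames per second.
Time for a 46-frame gap: 46 ÷ (30/1001) = 23023/15 s.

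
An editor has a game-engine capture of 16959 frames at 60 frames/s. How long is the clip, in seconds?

Running time = 16959 / (60) = 282.65 s.

282.65 seconds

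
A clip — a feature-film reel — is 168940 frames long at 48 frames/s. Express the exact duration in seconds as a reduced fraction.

42235/12 seconds

Running time = 168940 ÷ (48) = 168940 × 1/48 = 42235/12 s.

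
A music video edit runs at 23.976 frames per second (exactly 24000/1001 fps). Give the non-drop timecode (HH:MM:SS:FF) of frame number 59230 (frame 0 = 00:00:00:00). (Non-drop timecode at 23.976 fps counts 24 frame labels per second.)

00:41:07:22

59230 ÷ 24 = 2467 full seconds, remainder 22 frames.
2467 s = 0 h 41 min 7 s.
Timecode: 00:41:07:22.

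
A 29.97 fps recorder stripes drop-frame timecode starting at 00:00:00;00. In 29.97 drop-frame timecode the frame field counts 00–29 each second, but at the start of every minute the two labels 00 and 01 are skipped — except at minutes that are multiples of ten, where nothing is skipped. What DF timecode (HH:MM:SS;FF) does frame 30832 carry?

00:17:08;24

Each 10-minute DF block holds 10 × 60 × 30 − 9 × 2 = 17982 frames. 30832 ÷ 17982 → 1 full block, remainder 12850.
Within the partial block the first minute is 1800 frames and each further minute 1798, so 7 further minute boundaries passed. Total skipped labels = 18 × 1 + 2 × 7 = 32.
Non-drop label index = 30832 + 32 = 30864; at 30 labels/s that is 00:17:08:24, i.e. DF 00:17:08;24.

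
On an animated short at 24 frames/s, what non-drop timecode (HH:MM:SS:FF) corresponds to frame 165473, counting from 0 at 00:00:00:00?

165473 ÷ 24 = 6894 full seconds, remainder 17 frames.
6894 s = 1 h 54 min 54 s.
Timecode: 01:54:54:17.

01:54:54:17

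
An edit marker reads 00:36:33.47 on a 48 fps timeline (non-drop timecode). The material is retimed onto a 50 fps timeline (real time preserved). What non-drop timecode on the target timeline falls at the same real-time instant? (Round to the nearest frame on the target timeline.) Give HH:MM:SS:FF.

Source frame index: (0×3600 + 36×60 + 33) × 48 + 47 = 105311.
Real time: 105311 / (48) = 105311/48 s.
Target frame: (105311/48) × (50) = 2632775/24 ≈ 109698.958 → 109699.
At 50 labels/s: frame 109699 → 00:36:33:49.

00:36:33:49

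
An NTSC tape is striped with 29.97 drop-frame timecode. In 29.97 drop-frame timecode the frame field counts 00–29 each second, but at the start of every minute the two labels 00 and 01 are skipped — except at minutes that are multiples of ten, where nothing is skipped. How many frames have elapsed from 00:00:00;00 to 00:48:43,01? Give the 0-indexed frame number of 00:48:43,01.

87603

Complete 10-minute blocks: 4, each 17982 frames → 71928.
Remaining 8 whole minutes in the current block: 1800 + 7 × 1798 = 14386 frames.
Within the current minute: 43 × 30 + 1 − 2 = 1289 (labels ;00/;01 skipped at this minute). Total = 71928 + 14386 + 1289 = 87603.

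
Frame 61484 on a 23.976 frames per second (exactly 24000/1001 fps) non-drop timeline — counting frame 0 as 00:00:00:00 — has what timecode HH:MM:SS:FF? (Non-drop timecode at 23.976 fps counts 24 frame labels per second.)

61484 ÷ 24 = 2561 full seconds, remainder 20 frames.
2561 s = 0 h 42 min 41 s.
Timecode: 00:42:41:20.

00:42:41:20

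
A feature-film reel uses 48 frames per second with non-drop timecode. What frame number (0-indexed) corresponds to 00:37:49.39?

frame 108951

Total seconds to the label: (0 × 3600 + 37 × 60 + 49) = 2269.
Frame index = 2269 × 48 + 39 = 108951.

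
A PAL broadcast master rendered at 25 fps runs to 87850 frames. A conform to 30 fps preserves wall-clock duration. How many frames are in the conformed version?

Target frames = source frames × (target rate / source rate) = 87850 × (30)/(25) = 87850 × 6/5 = 105420.

105420 frames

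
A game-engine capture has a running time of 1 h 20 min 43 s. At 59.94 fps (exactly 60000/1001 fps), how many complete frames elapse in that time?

1 h 20 min 43 s = 4843 s.
Frames = 4843 × 60000/1001 = 290580000/1001 ≈ 290289.7103.
Complete frames: 290289.

290289 frames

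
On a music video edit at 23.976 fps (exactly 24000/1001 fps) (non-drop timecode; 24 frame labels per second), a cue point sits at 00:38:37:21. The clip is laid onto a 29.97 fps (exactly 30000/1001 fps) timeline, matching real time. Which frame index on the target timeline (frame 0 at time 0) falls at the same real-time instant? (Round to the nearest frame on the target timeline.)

frame 69536

Source frame index: (0×3600 + 38×60 + 37) × 24 + 21 = 55629.
Real time: 55629 / (24000/1001) = 18561543/8000 s.
Target frame: (18561543/8000) × (30000/1001) = 278145/4 ≈ 69536.250 → 69536.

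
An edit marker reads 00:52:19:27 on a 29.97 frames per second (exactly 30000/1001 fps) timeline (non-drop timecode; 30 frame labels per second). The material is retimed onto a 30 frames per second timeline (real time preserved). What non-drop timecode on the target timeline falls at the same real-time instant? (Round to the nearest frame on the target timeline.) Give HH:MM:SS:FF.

00:52:23:01

Source frame index: (0×3600 + 52×60 + 19) × 30 + 27 = 94197.
Real time: 94197 / (30000/1001) = 31430399/10000 s.
Target frame: (31430399/10000) × (30) = 94291197/1000 ≈ 94291.197 → 94291.
At 30 labels/s: frame 94291 → 00:52:23:01.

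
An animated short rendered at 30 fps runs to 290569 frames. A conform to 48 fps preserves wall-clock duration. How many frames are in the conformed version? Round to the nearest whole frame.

464910 frames

Frames at target rate = 290569 × (48) / (30) = 2324552/5 ≈ 464910.400.
Nearest whole frame: 464910.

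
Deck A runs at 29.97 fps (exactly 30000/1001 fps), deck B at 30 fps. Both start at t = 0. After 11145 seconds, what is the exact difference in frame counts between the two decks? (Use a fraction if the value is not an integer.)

A emits 30000/1001 × 11145 = 334350000/1001 frames; B emits 30 × 11145 = 334350.
Difference = 334350/1001 frames (≈ 334.0160); B is ahead of A.

334350/1001 frames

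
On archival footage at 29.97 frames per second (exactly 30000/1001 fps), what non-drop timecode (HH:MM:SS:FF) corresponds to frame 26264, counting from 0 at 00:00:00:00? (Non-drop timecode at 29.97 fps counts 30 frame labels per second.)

26264 ÷ 30 = 875 full seconds, remainder 14 frames.
875 s = 0 h 14 min 35 s.
Timecode: 00:14:35:14.

00:14:35:14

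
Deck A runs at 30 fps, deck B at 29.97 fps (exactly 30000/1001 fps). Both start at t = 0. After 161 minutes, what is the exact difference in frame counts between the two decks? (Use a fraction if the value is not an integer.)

161 min = 9660 s.
A emits 30 × 9660 = 289800 frames; B emits 30000/1001 × 9660 = 41400000/143.
Difference = 41400/143 frames (≈ 289.5105); B is behind A.

41400/143 frames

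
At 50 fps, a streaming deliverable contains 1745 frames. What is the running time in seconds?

Running time = 1745 / (50) = 34.9 s.

34.9 seconds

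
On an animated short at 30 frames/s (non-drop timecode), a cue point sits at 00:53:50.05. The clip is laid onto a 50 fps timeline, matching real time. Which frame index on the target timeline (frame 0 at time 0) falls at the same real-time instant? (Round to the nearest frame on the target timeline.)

Source frame index: (0×3600 + 53×60 + 50) × 30 + 5 = 96905.
Real time: 96905 / (30) = 19381/6 s.
Target frame: (19381/6) × (50) = 484525/3 ≈ 161508.333 → 161508.

frame 161508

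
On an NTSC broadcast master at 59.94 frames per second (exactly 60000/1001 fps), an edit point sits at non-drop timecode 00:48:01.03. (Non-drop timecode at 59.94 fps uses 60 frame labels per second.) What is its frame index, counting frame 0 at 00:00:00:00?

frame 172863

Total seconds to the label: (0 × 3600 + 48 × 60 + 1) = 2881.
Frame index = 2881 × 60 + 3 = 172863.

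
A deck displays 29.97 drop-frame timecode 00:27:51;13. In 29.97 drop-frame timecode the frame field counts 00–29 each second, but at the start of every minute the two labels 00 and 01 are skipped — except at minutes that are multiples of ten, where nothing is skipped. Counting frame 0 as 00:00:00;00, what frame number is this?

50093

As if non-drop at 30 labels/s: (0 × 3600 + 27 × 60 + 51) × 30 + 13 = 50143.
Minute boundaries passed: 27; those not divisible by 10: 27 − 2 = 25; dropped labels = 2 × 25 = 50.
Actual frame index = 50143 − 50 = 50093.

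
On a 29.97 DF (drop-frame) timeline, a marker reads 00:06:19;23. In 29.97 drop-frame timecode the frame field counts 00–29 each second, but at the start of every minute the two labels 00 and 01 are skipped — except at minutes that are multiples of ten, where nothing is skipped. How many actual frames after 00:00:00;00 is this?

11381

Complete 10-minute blocks: 0, each 17982 frames → 0.
Remaining 6 whole minutes in the current block: 1800 + 5 × 1798 = 10790 frames.
Within the current minute: 19 × 30 + 23 − 2 = 591 (labels ;00/;01 skipped at this minute). Total = 0 + 10790 + 591 = 11381.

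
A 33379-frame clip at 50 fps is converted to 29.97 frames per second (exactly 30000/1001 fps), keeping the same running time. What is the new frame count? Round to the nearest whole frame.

20007 frames

Frames at target rate = 33379 × (30000/1001) / (50) = 20027400/1001 ≈ 20007.393.
Nearest whole frame: 20007.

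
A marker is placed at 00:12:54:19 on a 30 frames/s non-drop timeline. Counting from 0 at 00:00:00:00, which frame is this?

Total seconds to the label: (0 × 3600 + 12 × 60 + 54) = 774.
Frame index = 774 × 30 + 19 = 23239.

23239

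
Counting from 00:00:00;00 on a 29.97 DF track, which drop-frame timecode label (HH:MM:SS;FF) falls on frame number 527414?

Ten DF minutes hold 17982 frames, so frame 527414 lies in block 29 (frames 521478–539459) with 5936 frames into that block.
The block's first minute is 1800 frames and the rest 1798 each; 5936 frames reaches minute 3, so 29 × 18 + 3 × 2 = 528 labels have been skipped so far.
Adding those back, label number 527414 + 528 = 527942 at 30 labels/s is 17598 s + 2 f = 4 h 53 min 18 s frame 2, i.e. 04:53:18;02.

04:53:18;02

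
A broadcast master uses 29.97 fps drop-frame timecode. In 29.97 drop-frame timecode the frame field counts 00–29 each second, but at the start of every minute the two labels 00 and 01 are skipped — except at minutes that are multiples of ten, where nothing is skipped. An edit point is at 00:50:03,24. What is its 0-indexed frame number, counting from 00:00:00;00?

As if non-drop at 30 labels/s: (0 × 3600 + 50 × 60 + 3) × 30 + 24 = 90114.
Minute boundaries passed: 50; those not divisible by 10: 50 − 5 = 45; dropped labels = 2 × 45 = 90.
Actual frame index = 90114 − 90 = 90024.

90024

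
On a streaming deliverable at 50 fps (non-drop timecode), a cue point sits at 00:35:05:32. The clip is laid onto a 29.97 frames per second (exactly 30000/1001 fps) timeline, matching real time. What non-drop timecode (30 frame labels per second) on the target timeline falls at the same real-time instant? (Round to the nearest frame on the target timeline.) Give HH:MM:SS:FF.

Source frame index: (0×3600 + 35×60 + 5) × 50 + 32 = 105282.
Real time: 105282 / (50) = 52641/25 s.
Target frame: (52641/25) × (30000/1001) = 63169200/1001 ≈ 63106.094 → 63106.
At 30 labels/s: frame 63106 → 00:35:03:16.

00:35:03:16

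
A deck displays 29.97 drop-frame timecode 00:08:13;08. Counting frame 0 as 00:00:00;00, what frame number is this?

Complete 10-minute blocks: 0, each 17982 frames → 0.
Remaining 8 whole minutes in the current block: 1800 + 7 × 1798 = 14386 frames.
Within the current minute: 13 × 30 + 8 − 2 = 396 (labels ;00/;01 skipped at this minute). Total = 0 + 14386 + 396 = 14782.

14782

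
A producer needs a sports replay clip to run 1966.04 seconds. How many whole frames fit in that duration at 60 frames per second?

117962 frames

Frames = 1966.04 × 60 = 589812/5 ≈ 117962.4000.
Complete frames: 117962.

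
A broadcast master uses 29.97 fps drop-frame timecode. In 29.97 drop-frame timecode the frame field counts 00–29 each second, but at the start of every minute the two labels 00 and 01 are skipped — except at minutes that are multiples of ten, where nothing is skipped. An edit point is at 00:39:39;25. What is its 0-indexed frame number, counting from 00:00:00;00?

71323

Complete 10-minute blocks: 3, each 17982 frames → 53946.
Remaining 9 whole minutes in the current block: 1800 + 8 × 1798 = 16184 frames.
Within the current minute: 39 × 30 + 25 − 2 = 1193 (labels ;00/;01 skipped at this minute). Total = 53946 + 16184 + 1193 = 71323.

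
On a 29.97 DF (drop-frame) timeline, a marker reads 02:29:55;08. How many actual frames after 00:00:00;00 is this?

269588

As if non-drop at 30 labels/s: (2 × 3600 + 29 × 60 + 55) × 30 + 8 = 269858.
Minute boundaries passed: 149; those not divisible by 10: 149 − 14 = 135; dropped labels = 2 × 135 = 270.
Actual frame index = 269858 − 270 = 269588.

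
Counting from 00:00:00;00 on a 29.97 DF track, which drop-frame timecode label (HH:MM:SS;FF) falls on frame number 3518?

00:01:57;10

Each 10-minute DF block holds 10 × 60 × 30 − 9 × 2 = 17982 frames. 3518 ÷ 17982 → 0 full blocks, remainder 3518.
Within the partial block the first minute is 1800 frames and each further minute 1798, so 1 further minute boundary passed. Total skipped labels = 18 × 0 + 2 × 1 = 2.
Non-drop label index = 3518 + 2 = 3520; at 30 labels/s that is 00:01:57:10, i.e. DF 00:01:57;10.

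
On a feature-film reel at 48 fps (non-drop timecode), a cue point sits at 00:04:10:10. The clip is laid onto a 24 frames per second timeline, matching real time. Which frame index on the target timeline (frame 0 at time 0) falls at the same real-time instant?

frame 6005

Source frame index: (0×3600 + 4×60 + 10) × 48 + 10 = 12010.
Real time: 12010 / (48) = 6005/24 s.
Target frame: (6005/24) × (24) = 6005.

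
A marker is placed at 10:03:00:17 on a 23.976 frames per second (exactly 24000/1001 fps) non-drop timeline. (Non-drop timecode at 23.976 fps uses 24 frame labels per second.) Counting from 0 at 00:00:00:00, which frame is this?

Total seconds to the label: (10 × 3600 + 3 × 60 + 0) = 36180.
Frame index = 36180 × 24 + 17 = 868337.

frame 868337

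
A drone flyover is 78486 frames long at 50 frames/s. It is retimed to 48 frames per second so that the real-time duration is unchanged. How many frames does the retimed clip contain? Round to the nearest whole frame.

Frames at target rate = 78486 × (48) / (50) = 1883664/25 ≈ 75346.560.
Nearest whole frame: 75347.

75347 frames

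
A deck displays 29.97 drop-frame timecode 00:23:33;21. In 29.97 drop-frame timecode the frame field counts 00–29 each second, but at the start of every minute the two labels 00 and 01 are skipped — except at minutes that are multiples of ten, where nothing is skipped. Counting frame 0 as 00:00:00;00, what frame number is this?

Complete 10-minute blocks: 2, each 17982 frames → 35964.
Remaining 3 whole minutes in the current block: 1800 + 2 × 1798 = 5396 frames.
Within the current minute: 33 × 30 + 21 − 2 = 1009 (labels ;00/;01 skipped at this minute). Total = 35964 + 5396 + 1009 = 42369.

42369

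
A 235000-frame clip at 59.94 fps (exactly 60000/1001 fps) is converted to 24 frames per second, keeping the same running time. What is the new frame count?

94094 frames

Target frames = source frames × (target rate / source rate) = 235000 × (24)/(60000/1001) = 235000 × 1001/2500 = 94094.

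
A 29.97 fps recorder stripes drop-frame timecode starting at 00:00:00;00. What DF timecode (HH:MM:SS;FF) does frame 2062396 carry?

19:06:55;10

Each 10-minute DF block holds 10 × 60 × 30 − 9 × 2 = 17982 frames. 2062396 ÷ 17982 → 114 full blocks, remainder 12448.
Within the partial block the first minute is 1800 frames and each further minute 1798, so 6 further minute boundaries passed. Total skipped labels = 18 × 114 + 2 × 6 = 2064.
Non-drop label index = 2062396 + 2064 = 2064460; at 30 labels/s that is 19:06:55:10, i.e. DF 19:06:55;10.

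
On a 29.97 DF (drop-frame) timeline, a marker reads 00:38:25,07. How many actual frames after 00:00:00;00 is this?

As if non-drop at 30 labels/s: (0 × 3600 + 38 × 60 + 25) × 30 + 7 = 69157.
Minute boundaries passed: 38; those not divisible by 10: 38 − 3 = 35; dropped labels = 2 × 35 = 70.
Actual frame index = 69157 − 70 = 69087.

69087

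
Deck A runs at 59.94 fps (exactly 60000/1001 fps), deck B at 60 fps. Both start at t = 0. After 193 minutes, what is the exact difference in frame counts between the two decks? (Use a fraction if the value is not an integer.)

694800/1001 frames

193 min = 11580 s.
A emits 60000/1001 × 11580 = 694800000/1001 frames; B emits 60 × 11580 = 694800.
Difference = 694800/1001 frames (≈ 694.1059); B is ahead of A.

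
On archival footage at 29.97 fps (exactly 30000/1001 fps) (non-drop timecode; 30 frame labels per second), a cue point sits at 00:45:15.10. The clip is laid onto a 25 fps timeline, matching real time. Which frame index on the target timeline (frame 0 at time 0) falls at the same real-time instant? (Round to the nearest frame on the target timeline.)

frame 67951

Source frame index: (0×3600 + 45×60 + 15) × 30 + 10 = 81460.
Real time: 81460 / (30000/1001) = 4077073/1500 s.
Target frame: (4077073/1500) × (25) = 4077073/60 ≈ 67951.217 → 67951.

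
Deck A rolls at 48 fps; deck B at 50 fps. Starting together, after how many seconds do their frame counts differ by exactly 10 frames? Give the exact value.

The gap grows by |50 − 48| = 2 frames per second.
Time for a 10-frame gap: 10 ÷ (2) = 5 s.

5 seconds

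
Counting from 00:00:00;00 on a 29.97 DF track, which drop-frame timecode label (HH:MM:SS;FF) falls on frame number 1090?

00:00:36;10

Ten DF minutes hold 17982 frames, so frame 1090 lies in block 0 (frames 0–17981) with 1090 frames into that block.
The block's first minute is 1800 frames and the rest 1798 each; 1090 frames reaches minute 0, so 0 × 18 + 0 × 2 = 0 labels have been skipped so far.
Adding those back, label number 1090 + 0 = 1090 at 30 labels/s is 36 s + 10 f = 0 h 0 min 36 s frame 10, i.e. 00:00:36;10.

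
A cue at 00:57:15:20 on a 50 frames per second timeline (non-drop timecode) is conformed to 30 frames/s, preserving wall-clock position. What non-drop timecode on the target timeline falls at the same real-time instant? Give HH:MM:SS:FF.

Source frame index: (0×3600 + 57×60 + 15) × 50 + 20 = 171770.
Real time: 171770 / (50) = 17177/5 s.
Target frame: (17177/5) × (30) = 103062.
At 30 labels/s: frame 103062 → 00:57:15:12.

00:57:15:12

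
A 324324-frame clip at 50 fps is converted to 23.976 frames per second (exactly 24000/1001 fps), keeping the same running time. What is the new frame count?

Target frames = source frames × (target rate / source rate) = 324324 × (24000/1001)/(50) = 324324 × 480/1001 = 155520.

155520 frames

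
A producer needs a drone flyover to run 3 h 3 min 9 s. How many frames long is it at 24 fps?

3 h 3 min 9 s = 10989 s.
Frames = 10989 × 24 = 263736.

263736 frames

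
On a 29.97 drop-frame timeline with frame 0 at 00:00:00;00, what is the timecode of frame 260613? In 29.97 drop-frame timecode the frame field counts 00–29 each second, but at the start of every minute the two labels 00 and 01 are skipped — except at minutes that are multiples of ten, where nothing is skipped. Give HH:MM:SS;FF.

02:24:55;23

Each 10-minute DF block holds 10 × 60 × 30 − 9 × 2 = 17982 frames. 260613 ÷ 17982 → 14 full blocks, remainder 8865.
Within the partial block the first minute is 1800 frames and each further minute 1798, so 4 further minute boundaries passed. Total skipped labels = 18 × 14 + 2 × 4 = 260.
Non-drop label index = 260613 + 260 = 260873; at 30 labels/s that is 02:24:55:23, i.e. DF 02:24:55;23.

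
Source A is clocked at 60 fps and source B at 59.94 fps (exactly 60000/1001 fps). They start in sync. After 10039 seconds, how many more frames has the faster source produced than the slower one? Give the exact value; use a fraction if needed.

602340/1001 frames

A emits 60 × 10039 = 602340 frames; B emits 60000/1001 × 10039 = 602340000/1001.
Difference = 602340/1001 frames (≈ 601.7383); B is behind A.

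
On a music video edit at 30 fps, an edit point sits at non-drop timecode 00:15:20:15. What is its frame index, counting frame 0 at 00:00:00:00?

frame 27615

Total seconds to the label: (0 × 3600 + 15 × 60 + 20) = 920.
Frame index = 920 × 30 + 15 = 27615.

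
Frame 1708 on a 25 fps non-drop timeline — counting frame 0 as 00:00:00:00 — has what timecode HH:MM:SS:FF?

00:01:08:08

1708 ÷ 25 = 68 full seconds, remainder 8 frames.
68 s = 0 h 1 min 8 s.
Timecode: 00:01:08:08.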